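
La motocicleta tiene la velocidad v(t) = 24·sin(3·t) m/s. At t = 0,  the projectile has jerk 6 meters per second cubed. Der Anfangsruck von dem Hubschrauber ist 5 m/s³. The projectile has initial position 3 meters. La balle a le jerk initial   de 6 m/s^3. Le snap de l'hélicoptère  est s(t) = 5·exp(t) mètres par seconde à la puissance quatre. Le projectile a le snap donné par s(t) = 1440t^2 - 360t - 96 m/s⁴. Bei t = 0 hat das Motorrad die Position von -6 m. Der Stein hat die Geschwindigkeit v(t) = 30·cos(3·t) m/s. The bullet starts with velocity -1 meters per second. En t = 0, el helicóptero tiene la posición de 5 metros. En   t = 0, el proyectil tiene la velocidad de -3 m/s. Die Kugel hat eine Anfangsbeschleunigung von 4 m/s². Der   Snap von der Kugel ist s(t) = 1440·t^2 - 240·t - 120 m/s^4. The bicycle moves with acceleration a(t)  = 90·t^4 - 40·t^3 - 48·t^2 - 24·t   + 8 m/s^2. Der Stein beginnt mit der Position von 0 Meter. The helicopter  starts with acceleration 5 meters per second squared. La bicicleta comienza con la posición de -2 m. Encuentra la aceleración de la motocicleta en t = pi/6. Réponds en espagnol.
Partiendo de la velocidad v(t) = 24·sin(3·t), tomamos 1 derivada. Tomando d/dt de v(t), encontramos a(t) = 72·cos(3·t). De la ecuación de la aceleración a(t) = 72·cos(3·t), sustituimos t = pi/6 para obtener a = 0.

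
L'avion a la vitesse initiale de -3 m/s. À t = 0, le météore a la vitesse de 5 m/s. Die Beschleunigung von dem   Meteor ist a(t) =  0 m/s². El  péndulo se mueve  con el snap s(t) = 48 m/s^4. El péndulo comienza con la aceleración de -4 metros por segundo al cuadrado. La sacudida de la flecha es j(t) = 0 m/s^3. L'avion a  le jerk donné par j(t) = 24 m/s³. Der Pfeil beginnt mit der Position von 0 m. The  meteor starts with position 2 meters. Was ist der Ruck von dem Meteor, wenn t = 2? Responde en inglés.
Starting from acceleration a(t) = 0, we take 1 derivative. Taking d/dt of a(t), we find j(t) = 0. From the given jerk equation j(t) = 0, we substitute t = 2 to get j = 0.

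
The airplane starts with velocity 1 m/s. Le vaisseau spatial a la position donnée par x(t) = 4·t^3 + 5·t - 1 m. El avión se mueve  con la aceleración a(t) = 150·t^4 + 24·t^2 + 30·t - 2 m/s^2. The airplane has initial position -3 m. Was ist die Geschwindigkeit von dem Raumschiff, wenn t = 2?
Um dies zu lösen, müssen wir 1 Ableitung unserer Gleichung für die Position x(t) = 4·t^3 + 5·t - 1 nehmen. Durch Ableiten von der Position erhalten wir die Geschwindigkeit: v(t) = 12·t^2 + 5. Mit v(t) = 12·t^2 + 5 und Einsetzen von t = 2, finden wir v = 53.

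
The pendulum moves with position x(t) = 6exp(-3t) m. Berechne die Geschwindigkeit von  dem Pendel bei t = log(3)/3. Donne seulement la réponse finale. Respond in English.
v(log(3)/3) = -6.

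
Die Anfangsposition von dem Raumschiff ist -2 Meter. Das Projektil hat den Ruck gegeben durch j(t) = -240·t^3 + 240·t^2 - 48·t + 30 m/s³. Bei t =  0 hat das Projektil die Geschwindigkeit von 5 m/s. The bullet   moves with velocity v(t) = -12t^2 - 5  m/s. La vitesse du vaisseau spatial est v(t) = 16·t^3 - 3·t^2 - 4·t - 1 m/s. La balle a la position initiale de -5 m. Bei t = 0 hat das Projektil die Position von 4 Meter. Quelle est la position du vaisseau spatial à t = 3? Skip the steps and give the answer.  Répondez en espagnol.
La posición en t = 3 es x = 274.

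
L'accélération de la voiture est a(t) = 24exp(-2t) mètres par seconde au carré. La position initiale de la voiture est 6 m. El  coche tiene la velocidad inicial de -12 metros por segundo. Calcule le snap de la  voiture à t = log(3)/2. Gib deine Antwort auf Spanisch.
Partiendo de la aceleración a(t) = 24·exp(-2·t), tomamos 2 derivadas. Tomando d/dt de a(t), encontramos j(t) = -48·exp(-2·t). Derivando la sacudida, obtenemos el snap: s(t) = 96·exp(-2·t). Usando s(t) = 96·exp(-2·t) y sustituyendo t = log(3)/2, encontramos s = 32.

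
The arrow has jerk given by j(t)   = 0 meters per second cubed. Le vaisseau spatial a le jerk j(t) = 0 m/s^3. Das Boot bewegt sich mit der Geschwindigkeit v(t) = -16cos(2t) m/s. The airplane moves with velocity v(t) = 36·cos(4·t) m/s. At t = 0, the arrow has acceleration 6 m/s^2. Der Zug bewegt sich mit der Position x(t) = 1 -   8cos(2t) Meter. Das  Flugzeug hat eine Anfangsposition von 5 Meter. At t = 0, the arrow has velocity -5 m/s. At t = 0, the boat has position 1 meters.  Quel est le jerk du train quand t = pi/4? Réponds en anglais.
Starting from position x(t) = 1 - 8·cos(2·t), we take 3 derivatives. Differentiating position, we get velocity: v(t) = 16·sin(2·t). Differentiating velocity, we get acceleration: a(t) = 32·cos(2·t). The derivative of acceleration gives jerk: j(t) = -64·sin(2·t). We have jerk j(t) = -64·sin(2·t). Substituting t = pi/4: j(pi/4) = -64.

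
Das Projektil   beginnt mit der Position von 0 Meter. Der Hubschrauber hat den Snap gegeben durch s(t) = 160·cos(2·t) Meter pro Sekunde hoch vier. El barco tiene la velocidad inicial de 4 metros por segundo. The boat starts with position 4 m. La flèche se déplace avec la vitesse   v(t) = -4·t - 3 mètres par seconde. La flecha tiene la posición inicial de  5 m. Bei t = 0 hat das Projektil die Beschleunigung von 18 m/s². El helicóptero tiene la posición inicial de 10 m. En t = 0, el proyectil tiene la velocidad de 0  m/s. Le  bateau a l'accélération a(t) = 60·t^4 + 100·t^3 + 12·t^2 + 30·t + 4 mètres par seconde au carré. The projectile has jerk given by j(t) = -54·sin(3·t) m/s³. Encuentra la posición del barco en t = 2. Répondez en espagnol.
Necesitamos integrar nuestra ecuación de la aceleración a(t) = 60·t^4 + 100·t^3 + 12·t^2 + 30·t + 4 2 veces. Tomando ∫a(t)dt y aplicando v(0) = 4, encontramos v(t) = 12·t^5 + 25·t^4 + 4·t^3 + 15·t^2 + 4·t + 4. Integrando la velocidad y usando la condición inicial x(0) = 4, obtenemos x(t) = 2·t^6 + 5·t^5 + t^4 + 5·t^3 + 2·t^2 + 4·t + 4. De la ecuación de la posición x(t) = 2·t^6 + 5·t^5 + t^4 + 5·t^3 + 2·t^2 + 4·t + 4, sustituimos t = 2 para obtener x = 364.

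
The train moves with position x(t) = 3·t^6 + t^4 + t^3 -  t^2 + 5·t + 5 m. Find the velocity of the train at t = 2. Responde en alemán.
Wir müssen unsere Gleichung für die Position x(t) = 3·t^6 + t^4 + t^3 - t^2 + 5·t + 5 1-mal ableiten. Die Ableitung von der Position ergibt die Geschwindigkeit: v(t) = 18·t^5 + 4·t^3 + 3·t^2 - 2·t + 5. Wir haben die Geschwindigkeit v(t) = 18·t^5 + 4·t^3 + 3·t^2 - 2·t + 5. Durch Einsetzen von t = 2: v(2) = 621.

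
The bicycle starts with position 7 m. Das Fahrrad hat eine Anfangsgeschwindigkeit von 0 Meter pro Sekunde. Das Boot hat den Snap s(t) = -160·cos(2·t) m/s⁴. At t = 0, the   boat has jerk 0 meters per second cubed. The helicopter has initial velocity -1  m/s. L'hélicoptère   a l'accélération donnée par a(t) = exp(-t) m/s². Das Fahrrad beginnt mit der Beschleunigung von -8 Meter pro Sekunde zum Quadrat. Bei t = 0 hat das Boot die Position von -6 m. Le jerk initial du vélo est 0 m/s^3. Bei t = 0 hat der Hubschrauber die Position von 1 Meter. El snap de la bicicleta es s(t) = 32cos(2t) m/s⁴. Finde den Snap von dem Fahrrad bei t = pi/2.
Aus der Gleichung für den Snap s(t) = 32·cos(2·t), setzen wir t = pi/2 ein und erhalten s = -32.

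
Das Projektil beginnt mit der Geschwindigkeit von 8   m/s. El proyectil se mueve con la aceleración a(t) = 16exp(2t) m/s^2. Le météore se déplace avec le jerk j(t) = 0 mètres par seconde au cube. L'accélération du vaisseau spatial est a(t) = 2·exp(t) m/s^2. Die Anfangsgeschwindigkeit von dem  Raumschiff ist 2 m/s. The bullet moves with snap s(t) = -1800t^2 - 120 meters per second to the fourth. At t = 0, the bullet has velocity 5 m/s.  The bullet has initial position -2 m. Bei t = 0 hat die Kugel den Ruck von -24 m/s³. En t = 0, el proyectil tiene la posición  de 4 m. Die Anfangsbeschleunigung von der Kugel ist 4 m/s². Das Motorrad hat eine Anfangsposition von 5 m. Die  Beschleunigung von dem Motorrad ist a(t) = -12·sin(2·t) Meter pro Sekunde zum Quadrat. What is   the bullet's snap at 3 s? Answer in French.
De l'équation du snap s(t) = -1800·t^2 - 120, nous substituons t = 3 pour obtenir s = -16320.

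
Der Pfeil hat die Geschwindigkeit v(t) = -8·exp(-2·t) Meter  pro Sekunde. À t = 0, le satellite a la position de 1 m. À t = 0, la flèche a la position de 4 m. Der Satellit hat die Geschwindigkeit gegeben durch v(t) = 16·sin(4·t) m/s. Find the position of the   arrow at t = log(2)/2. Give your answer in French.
Nous devons intégrer notre équation de la vitesse v(t) = -8·exp(-2·t) 1 fois. L'intégrale de la vitesse est la position. En utilisant x(0) = 4, nous obtenons x(t) = 4·exp(-2·t). Nous avons la position x(t) = 4·exp(-2·t). En substituant t = log(2)/2: x(log(2)/2) = 2.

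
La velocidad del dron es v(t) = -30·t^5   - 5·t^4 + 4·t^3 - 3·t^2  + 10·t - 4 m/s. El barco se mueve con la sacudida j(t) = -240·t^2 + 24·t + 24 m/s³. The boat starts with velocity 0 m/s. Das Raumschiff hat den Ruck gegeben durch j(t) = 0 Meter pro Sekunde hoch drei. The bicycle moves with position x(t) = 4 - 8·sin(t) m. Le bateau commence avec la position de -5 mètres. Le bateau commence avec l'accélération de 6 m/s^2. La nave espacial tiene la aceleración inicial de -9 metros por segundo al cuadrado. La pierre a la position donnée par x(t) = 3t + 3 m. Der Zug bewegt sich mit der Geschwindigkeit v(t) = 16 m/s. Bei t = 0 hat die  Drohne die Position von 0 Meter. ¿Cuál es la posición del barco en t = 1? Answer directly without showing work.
x(1) = -1.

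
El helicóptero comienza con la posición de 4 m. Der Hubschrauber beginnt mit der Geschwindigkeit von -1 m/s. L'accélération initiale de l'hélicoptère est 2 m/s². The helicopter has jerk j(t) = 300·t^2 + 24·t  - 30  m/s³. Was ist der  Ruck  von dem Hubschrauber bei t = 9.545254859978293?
Wir haben den Ruck j(t) = 300·t^2 + 24·t - 30. Durch Einsetzen von t = 9.545254859978293: j(9.545254859978293) = 27532.6532192212.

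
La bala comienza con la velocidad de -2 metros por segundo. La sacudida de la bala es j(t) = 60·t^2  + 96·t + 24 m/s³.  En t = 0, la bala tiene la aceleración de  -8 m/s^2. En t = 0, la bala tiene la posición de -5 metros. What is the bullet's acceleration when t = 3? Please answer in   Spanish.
Partiendo de la sacudida j(t) = 60·t^2 + 96·t + 24, tomamos 1 antiderivada. La antiderivada de la sacudida es la aceleración. Usando a(0) = -8, obtenemos a(t) = 20·t^3 + 48·t^2 + 24·t - 8. Usando a(t) = 20·t^3 + 48·t^2 + 24·t - 8 y sustituyendo t = 3, encontramos a = 1036.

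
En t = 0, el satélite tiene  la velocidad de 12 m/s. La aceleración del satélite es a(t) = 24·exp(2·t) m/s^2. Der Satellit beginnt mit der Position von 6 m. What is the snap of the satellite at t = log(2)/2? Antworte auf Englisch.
We must differentiate our acceleration equation a(t) = 24·exp(2·t) 2 times. Taking d/dt of a(t), we find j(t) = 48·exp(2·t). Differentiating jerk, we get snap: s(t) = 96·exp(2·t). From the given snap equation s(t) = 96·exp(2·t), we substitute t = log(2)/2 to get s = 192.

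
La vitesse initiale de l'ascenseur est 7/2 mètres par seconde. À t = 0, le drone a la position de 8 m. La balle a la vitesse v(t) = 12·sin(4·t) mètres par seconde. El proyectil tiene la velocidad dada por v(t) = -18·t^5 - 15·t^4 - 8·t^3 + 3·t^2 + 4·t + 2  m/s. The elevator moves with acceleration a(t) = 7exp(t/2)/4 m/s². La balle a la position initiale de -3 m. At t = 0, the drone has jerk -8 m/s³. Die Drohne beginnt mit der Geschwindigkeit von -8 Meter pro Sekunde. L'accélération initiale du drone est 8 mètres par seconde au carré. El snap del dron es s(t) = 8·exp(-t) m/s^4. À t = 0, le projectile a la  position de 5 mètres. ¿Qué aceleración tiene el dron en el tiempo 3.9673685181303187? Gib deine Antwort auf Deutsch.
Wir müssen die Stammfunktion unserer Gleichung für den Snap s(t) = 8·exp(-t) 2-mal finden. Das Integral von dem Snap, mit j(0) = -8, ergibt den Ruck: j(t) = -8·exp(-t). Das Integral von dem Ruck ist die Beschleunigung. Mit a(0) = 8 erhalten wir a(t) = 8·exp(-t). Wir haben die Beschleunigung a(t) = 8·exp(-t). Durch Einsetzen von t = 3.9673685181303187: a(3.9673685181303187) = 0.151385309088189.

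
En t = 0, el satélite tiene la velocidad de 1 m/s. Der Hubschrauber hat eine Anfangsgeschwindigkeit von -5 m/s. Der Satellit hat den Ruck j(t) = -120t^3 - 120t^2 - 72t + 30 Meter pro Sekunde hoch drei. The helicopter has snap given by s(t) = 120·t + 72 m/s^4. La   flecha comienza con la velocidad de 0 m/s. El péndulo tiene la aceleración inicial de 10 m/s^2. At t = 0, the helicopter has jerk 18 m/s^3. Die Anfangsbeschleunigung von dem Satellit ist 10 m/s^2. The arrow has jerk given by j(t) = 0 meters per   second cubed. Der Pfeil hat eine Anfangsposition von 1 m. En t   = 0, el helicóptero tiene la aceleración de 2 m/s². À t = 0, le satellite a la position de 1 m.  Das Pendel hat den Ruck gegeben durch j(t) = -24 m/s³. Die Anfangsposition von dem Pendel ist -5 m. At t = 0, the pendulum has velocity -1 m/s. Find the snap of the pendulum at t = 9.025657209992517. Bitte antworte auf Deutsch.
Wir müssen unsere Gleichung für den Ruck j(t) = -24 1-mal ableiten. Durch Ableiten von dem Ruck erhalten wir den Snap: s(t) = 0. Aus der Gleichung für den Snap s(t) = 0, setzen wir t = 9.025657209992517 ein und erhalten s = 0.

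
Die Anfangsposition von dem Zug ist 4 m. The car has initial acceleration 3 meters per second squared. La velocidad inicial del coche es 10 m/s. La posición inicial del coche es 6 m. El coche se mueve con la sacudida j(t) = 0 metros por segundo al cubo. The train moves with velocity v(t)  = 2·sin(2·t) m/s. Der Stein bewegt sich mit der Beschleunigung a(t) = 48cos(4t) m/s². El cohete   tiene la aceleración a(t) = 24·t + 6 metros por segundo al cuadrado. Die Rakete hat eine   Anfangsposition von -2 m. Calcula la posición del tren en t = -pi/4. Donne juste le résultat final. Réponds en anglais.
The answer is 5.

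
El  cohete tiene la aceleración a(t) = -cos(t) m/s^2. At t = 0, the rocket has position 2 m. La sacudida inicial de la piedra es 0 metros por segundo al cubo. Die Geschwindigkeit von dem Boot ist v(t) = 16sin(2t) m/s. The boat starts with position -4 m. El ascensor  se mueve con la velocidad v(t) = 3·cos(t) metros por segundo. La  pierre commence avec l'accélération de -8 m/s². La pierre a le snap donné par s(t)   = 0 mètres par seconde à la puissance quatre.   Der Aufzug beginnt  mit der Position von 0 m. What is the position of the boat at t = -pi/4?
We must find the integral of our velocity equation v(t) = 16·sin(2·t) 1 time. Finding the antiderivative of v(t) and using x(0) = -4: x(t) = 4 - 8·cos(2·t). We have position x(t) = 4 - 8·cos(2·t). Substituting t = -pi/4: x(-pi/4) = 4.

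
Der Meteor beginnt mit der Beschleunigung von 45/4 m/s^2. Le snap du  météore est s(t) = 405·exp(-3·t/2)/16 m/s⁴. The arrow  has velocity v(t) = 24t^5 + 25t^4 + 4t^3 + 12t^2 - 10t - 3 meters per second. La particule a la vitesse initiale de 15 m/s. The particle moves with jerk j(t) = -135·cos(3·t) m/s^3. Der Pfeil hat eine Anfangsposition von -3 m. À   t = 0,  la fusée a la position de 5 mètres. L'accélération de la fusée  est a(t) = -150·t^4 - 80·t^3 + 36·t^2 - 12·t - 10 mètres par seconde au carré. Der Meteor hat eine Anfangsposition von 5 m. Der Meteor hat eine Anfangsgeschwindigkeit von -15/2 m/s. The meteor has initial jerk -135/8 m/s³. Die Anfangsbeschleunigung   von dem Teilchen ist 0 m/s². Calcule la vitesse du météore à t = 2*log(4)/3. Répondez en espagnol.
Para resolver esto, necesitamos tomar 3 antiderivadas de nuestra ecuación del snap s(t) = 405·exp(-3·t/2)/16. La integral del snap es la sacudida. Usando j(0) = -135/8, obtenemos j(t) = -135·exp(-3·t/2)/8. La antiderivada de la sacudida, con a(0) = 45/4, da la aceleración: a(t) = 45·exp(-3·t/2)/4. La antiderivada de la aceleración es la velocidad. Usando v(0) = -15/2, obtenemos v(t) = -15·exp(-3·t/2)/2. Tenemos la velocidad v(t) = -15·exp(-3·t/2)/2. Sustituyendo t = 2*log(4)/3: v(2*log(4)/3) = -15/8.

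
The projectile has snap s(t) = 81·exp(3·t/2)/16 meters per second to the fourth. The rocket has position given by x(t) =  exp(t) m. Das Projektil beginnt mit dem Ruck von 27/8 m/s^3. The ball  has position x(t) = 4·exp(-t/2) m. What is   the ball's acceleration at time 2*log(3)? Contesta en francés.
Nous devons dériver notre équation de la position x(t) = 4·exp(-t/2) 2 fois. La dérivée de la position donne la vitesse: v(t) = -2·exp(-t/2). En dérivant la vitesse, nous obtenons l'accélération: a(t) = exp(-t/2). En utilisant a(t) = exp(-t/2) et en substituant t = 2*log(3), nous trouvons a = 1/3.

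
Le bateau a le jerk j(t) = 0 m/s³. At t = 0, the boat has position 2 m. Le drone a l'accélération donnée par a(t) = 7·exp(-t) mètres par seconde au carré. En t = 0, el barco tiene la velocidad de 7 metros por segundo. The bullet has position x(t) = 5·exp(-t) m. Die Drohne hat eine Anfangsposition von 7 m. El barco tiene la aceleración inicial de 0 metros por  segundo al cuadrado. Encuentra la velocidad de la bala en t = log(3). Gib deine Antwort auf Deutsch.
Um dies zu lösen, müssen wir 1 Ableitung unserer Gleichung für die Position x(t) = 5·exp(-t) nehmen. Durch Ableiten von der Position erhalten wir die Geschwindigkeit: v(t) = -5·exp(-t). Mit v(t) = -5·exp(-t) und Einsetzen von t = log(3), finden wir v = -5/3.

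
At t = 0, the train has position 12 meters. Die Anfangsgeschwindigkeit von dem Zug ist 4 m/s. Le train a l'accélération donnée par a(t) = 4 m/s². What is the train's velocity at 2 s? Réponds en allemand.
Ausgehend von der Beschleunigung a(t) = 4, nehmen wir 1 Integral. Das Integral von der Beschleunigung ist die Geschwindigkeit. Mit v(0) = 4 erhalten wir v(t) = 4·t + 4. Wir haben die Geschwindigkeit v(t) = 4·t + 4. Durch Einsetzen von t = 2: v(2) = 12.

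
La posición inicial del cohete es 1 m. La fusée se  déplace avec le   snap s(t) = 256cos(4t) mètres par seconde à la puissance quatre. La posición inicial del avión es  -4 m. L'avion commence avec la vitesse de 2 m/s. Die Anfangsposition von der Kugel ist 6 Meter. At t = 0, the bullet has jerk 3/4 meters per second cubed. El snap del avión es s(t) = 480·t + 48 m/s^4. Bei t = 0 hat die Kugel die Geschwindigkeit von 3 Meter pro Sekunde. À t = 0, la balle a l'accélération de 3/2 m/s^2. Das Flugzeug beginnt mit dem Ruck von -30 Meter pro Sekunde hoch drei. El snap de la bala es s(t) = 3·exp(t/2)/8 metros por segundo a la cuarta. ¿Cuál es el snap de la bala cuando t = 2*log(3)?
De la ecuación del snap s(t) = 3·exp(t/2)/8, sustituimos t = 2*log(3) para obtener s = 9/8.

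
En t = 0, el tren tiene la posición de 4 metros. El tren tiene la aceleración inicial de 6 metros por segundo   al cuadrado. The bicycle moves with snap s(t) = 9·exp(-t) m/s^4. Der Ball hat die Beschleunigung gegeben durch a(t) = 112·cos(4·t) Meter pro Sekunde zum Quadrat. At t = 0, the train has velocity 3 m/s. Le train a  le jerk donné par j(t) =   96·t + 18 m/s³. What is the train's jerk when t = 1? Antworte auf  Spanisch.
De la ecuación de la sacudida j(t) = 96·t + 18, sustituimos t = 1 para obtener j = 114.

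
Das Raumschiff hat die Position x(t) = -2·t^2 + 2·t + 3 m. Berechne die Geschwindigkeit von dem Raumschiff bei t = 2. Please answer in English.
Starting from position x(t) = -2·t^2 + 2·t + 3, we take 1 derivative. Differentiating position, we get velocity: v(t) = 2 - 4·t. Using v(t) = 2 - 4·t and substituting t = 2, we find v = -6.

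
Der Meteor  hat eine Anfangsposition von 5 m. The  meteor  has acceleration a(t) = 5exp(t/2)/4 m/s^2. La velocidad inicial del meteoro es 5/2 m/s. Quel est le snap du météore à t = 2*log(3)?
Nous devons dériver notre équation de l'accélération a(t) = 5·exp(t/2)/4 2 fois. En prenant d/dt de a(t), nous trouvons j(t) = 5·exp(t/2)/8. En dérivant le jerk, nous obtenons le snap: s(t) = 5·exp(t/2)/16. De l'équation du snap s(t) = 5·exp(t/2)/16, nous substituons t = 2*log(3) pour obtenir s = 15/16.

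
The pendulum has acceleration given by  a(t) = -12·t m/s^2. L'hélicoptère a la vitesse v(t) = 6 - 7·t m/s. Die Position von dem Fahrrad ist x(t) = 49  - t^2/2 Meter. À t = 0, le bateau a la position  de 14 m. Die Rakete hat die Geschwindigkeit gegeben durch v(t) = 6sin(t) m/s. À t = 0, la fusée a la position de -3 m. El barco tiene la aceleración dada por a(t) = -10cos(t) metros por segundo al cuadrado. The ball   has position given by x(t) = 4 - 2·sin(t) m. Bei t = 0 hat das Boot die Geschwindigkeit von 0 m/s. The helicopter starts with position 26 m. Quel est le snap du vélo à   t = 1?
En partant de la position x(t) = 49 - t^2/2, nous prenons 4 dérivées. En dérivant la position, nous obtenons la vitesse: v(t) = -t. La dérivée de la vitesse donne l'accélération: a(t) = -1. La dérivée de l'accélération donne le jerk: j(t) = 0. En dérivant le jerk, nous obtenons le snap: s(t) = 0. De l'équation du snap s(t) = 0, nous substituons t = 1 pour obtenir s = 0.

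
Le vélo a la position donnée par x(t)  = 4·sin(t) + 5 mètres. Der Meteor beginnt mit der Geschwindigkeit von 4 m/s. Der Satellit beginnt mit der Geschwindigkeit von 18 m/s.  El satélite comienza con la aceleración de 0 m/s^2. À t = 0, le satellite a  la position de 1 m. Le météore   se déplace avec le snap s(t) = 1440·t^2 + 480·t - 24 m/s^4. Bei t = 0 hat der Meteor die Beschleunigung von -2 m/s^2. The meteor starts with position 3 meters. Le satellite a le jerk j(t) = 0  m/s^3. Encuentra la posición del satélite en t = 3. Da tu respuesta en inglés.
We need to integrate our jerk equation j(t) = 0 3 times. The integral of jerk, with a(0) = 0, gives acceleration: a(t) = 0. The antiderivative of acceleration, with v(0) = 18, gives velocity: v(t) = 18. Integrating velocity and using the initial condition x(0) = 1, we get x(t) = 18·t + 1. From the given position equation x(t) = 18·t + 1, we substitute t = 3 to get x = 55.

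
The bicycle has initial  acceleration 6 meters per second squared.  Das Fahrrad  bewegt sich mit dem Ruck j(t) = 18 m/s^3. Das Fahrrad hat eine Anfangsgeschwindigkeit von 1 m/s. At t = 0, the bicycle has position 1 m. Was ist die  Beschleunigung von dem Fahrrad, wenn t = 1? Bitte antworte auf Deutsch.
Ausgehend von dem Ruck j(t) = 18, nehmen wir 1 Integral. Das Integral von dem Ruck, mit a(0) = 6, ergibt die Beschleunigung: a(t) = 18·t + 6. Wir haben die Beschleunigung a(t) = 18·t + 6. Durch Einsetzen von t = 1: a(1) = 24.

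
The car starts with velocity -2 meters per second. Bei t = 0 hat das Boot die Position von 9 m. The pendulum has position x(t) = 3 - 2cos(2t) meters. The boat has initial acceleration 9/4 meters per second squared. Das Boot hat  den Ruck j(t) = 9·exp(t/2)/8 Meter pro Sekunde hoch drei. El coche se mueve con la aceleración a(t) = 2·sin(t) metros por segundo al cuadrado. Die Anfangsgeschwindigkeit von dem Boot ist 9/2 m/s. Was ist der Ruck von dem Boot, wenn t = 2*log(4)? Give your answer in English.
From the given jerk equation j(t) = 9·exp(t/2)/8, we substitute t = 2*log(4) to get j = 9/2.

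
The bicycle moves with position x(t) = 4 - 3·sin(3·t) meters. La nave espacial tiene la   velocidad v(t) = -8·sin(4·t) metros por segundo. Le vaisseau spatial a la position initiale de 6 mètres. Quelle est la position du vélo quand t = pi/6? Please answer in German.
Wir haben die Position x(t) = 4 - 3·sin(3·t). Durch Einsetzen von t = pi/6: x(pi/6) = 1.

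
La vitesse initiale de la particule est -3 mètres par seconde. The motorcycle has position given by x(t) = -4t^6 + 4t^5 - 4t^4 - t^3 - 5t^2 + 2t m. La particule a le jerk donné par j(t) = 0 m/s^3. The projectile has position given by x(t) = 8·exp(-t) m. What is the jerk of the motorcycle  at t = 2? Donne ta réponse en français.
Pour résoudre ceci, nous devons prendre 3 dérivées de notre équation de la position x(t) = -4·t^6 + 4·t^5 - 4·t^4 - t^3 - 5·t^2 + 2·t. En prenant d/dt de x(t), nous trouvons v(t) = -24·t^5 + 20·t^4 - 16·t^3 - 3·t^2 - 10·t + 2. En dérivant la vitesse, nous obtenons l'accélération: a(t) = -120·t^4 + 80·t^3 - 48·t^2 - 6·t - 10. En dérivant l'accélération, nous obtenons le jerk: j(t) = -480·t^3 + 240·t^2 - 96·t - 6. Nous avons le jerk j(t) = -480·t^3 + 240·t^2 - 96·t - 6. En substituant t = 2: j(2) = -3078.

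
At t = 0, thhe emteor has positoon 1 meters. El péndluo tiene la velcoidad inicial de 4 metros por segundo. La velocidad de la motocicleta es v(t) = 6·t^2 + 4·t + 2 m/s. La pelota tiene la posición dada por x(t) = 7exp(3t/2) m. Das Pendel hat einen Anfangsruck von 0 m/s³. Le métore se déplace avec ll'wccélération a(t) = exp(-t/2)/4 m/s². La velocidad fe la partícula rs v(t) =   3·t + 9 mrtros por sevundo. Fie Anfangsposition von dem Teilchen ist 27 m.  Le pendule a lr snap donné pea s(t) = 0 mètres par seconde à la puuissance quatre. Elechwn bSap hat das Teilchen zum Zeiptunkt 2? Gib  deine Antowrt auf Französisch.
En partant de la vitesse v(t) = 3·t + 9, nous prenons 3 dérivées. En dérivant la vitesse, nous obtenons l'accélération: a(t) = 3. La dérivée de l'accélération donne le jerk: j(t) = 0. La dérivée du jerk donne le snap: s(t) = 0. De l'équation du snap s(t) = 0, nous substituons t = 2 pour obtenir s = 0.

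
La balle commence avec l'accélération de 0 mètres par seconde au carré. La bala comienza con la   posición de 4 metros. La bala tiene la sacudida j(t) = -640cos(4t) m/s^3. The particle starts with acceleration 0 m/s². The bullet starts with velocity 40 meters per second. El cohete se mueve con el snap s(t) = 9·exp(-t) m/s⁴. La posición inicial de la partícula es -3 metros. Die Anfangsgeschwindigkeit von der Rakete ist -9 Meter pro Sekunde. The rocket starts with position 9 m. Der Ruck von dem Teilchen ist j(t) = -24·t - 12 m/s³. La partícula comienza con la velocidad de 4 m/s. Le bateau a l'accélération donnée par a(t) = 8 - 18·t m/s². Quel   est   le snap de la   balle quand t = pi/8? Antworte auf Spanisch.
Debemos derivar nuestra ecuación de la sacudida j(t) = -640·cos(4·t) 1 vez. Derivando la sacudida, obtenemos el snap: s(t) = 2560·sin(4·t). De la ecuación del snap s(t) = 2560·sin(4·t), sustituimos t = pi/8 para obtener s = 2560.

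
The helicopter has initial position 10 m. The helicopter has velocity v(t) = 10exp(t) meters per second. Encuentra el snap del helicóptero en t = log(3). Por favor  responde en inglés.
We must differentiate our velocity equation v(t) = 10·exp(t) 3 times. The derivative of velocity gives acceleration: a(t) = 10·exp(t). Taking d/dt of a(t), we find j(t) = 10·exp(t). Taking d/dt of j(t), we find s(t) = 10·exp(t). Using s(t) = 10·exp(t) and substituting t = log(3), we find s = 30.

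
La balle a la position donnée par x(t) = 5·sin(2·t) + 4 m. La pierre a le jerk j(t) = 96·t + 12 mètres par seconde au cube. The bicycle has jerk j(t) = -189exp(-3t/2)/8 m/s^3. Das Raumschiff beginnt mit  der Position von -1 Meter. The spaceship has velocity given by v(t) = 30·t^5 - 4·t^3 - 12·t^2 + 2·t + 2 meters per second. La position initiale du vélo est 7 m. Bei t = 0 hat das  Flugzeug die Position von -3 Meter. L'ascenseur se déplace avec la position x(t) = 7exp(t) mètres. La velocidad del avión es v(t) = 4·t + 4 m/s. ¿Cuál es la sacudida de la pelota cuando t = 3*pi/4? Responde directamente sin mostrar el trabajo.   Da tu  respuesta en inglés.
The answer is 0.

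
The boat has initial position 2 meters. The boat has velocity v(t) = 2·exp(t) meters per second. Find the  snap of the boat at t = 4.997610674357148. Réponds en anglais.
We must differentiate our velocity equation v(t) = 2·exp(t) 3 times. The derivative of velocity gives acceleration: a(t) = 2·exp(t). Taking d/dt of a(t), we find j(t) = 2·exp(t). The derivative of jerk gives snap: s(t) = 2·exp(t). Using s(t) = 2·exp(t) and substituting t = 4.997610674357148, we find s = 296.117950069666.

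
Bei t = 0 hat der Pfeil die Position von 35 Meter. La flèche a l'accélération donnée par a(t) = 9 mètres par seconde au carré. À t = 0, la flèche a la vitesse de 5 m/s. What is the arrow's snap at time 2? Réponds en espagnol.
Partiendo de la aceleración a(t) = 9, tomamos 2 derivadas. La derivada de la aceleración da la sacudida: j(t) = 0. La derivada de la sacudida da el snap: s(t) = 0. De la ecuación del snap s(t) = 0, sustituimos t = 2 para obtener s = 0.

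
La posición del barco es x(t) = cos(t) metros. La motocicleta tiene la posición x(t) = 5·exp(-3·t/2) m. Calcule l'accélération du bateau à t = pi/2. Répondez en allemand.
Wir müssen unsere Gleichung für die Position x(t) = cos(t) 2-mal ableiten. Die Ableitung von der Position ergibt die Geschwindigkeit: v(t) = -sin(t). Mit d/dt von v(t) finden wir a(t) = -cos(t). Aus der Gleichung für die Beschleunigung a(t) = -cos(t), setzen wir t = pi/2 ein und erhalten a = 0.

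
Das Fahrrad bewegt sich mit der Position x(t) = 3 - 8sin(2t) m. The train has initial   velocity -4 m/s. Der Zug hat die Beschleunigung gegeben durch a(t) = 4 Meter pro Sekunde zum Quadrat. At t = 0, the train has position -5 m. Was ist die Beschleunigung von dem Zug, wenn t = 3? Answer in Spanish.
Usando a(t) = 4 y sustituyendo t = 3, encontramos a = 4.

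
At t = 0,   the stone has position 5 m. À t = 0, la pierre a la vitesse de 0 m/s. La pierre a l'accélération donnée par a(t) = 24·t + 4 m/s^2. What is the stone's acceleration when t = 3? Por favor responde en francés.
En utilisant a(t) = 24·t + 4 et en substituant t = 3, nous trouvons a = 76.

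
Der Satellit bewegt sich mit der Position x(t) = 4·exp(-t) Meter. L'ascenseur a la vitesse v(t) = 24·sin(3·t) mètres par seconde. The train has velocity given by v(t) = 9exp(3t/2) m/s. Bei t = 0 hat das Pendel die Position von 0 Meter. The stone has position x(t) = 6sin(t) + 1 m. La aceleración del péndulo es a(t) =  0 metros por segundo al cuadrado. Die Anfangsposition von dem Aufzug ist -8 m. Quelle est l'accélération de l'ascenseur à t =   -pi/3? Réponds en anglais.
Starting from velocity v(t) = 24·sin(3·t), we take 1 derivative. Differentiating velocity, we get acceleration: a(t) = 72·cos(3·t). From the given acceleration equation a(t) = 72·cos(3·t), we substitute t = -pi/3 to get a = -72.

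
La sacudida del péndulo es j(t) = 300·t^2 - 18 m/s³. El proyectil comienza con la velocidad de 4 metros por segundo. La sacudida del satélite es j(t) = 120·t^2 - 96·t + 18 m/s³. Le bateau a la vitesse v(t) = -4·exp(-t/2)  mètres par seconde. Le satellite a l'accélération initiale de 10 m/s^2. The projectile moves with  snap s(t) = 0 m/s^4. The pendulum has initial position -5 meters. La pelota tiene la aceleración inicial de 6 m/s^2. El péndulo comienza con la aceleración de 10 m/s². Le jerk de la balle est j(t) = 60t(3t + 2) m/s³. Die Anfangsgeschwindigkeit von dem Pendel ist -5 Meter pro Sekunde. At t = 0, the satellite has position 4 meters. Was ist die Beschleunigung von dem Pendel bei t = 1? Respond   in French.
Nous devons trouver la primitive de notre équation du jerk j(t) = 300·t^2 - 18 1 fois. La primitive du jerk est l'accélération. En utilisant a(0) = 10, nous obtenons a(t) = 100·t^3 - 18·t + 10. De l'équation de l'accélération a(t) = 100·t^3 - 18·t + 10, nous substituons t = 1 pour obtenir a = 92.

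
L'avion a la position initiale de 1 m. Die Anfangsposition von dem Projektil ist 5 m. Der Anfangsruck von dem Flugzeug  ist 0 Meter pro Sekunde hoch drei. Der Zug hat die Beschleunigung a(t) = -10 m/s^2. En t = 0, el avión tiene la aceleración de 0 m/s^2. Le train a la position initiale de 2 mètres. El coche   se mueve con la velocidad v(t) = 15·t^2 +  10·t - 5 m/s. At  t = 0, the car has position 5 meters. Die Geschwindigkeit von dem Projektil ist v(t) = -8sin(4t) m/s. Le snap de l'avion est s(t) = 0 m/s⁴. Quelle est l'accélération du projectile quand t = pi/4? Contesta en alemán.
Um dies zu lösen, müssen wir 1 Ableitung unserer Gleichung für die Geschwindigkeit v(t) = -8·sin(4·t) nehmen. Die Ableitung von der Geschwindigkeit ergibt die Beschleunigung: a(t) = -32·cos(4·t). Mit a(t) = -32·cos(4·t) und Einsetzen von t = pi/4, finden wir a = 32.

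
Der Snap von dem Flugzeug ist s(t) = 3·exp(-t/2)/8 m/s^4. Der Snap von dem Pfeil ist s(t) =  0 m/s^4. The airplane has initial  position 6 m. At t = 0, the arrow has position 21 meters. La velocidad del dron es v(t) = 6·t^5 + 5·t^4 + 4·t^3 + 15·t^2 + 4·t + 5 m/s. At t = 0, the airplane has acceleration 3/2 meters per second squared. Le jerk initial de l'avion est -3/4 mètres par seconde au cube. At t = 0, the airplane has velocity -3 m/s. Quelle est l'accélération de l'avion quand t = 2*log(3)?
Pour résoudre ceci, nous devons prendre 2 primitives de notre équation du snap s(t) = 3·exp(-t/2)/8. En prenant ∫s(t)dt et en appliquant j(0) = -3/4, nous trouvons j(t) = -3·exp(-t/2)/4. La primitive du jerk, avec a(0) = 3/2, donne l'accélération: a(t) = 3·exp(-t/2)/2. De l'équation de l'accélération a(t) = 3·exp(-t/2)/2, nous substituons t = 2*log(3) pour obtenir a = 1/2.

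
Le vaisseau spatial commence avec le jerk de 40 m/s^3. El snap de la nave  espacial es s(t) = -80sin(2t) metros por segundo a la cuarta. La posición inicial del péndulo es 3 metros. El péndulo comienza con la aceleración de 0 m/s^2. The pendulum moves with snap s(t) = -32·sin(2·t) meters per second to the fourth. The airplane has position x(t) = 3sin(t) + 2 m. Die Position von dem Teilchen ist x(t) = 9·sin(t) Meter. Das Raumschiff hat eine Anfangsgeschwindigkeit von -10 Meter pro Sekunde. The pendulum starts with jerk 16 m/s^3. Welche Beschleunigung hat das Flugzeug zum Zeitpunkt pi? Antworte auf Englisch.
Starting from position x(t) = 3·sin(t) + 2, we take 2 derivatives. The derivative of position gives velocity: v(t) = 3·cos(t). Taking d/dt of v(t), we find a(t) = -3·sin(t). We have acceleration a(t) = -3·sin(t). Substituting t = pi: a(pi) = 0.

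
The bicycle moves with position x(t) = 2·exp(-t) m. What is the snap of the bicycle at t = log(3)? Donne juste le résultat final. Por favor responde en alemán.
s(log(3)) = 2/3.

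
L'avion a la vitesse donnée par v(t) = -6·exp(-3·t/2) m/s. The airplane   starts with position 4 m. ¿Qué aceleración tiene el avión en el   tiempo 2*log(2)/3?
Debemos derivar nuestra ecuación de la velocidad v(t) = -6·exp(-3·t/2) 1 vez. Tomando d/dt de v(t), encontramos a(t) = 9·exp(-3·t/2). De la ecuación de la aceleración a(t) = 9·exp(-3·t/2), sustituimos t = 2*log(2)/3 para obtener a = 9/2.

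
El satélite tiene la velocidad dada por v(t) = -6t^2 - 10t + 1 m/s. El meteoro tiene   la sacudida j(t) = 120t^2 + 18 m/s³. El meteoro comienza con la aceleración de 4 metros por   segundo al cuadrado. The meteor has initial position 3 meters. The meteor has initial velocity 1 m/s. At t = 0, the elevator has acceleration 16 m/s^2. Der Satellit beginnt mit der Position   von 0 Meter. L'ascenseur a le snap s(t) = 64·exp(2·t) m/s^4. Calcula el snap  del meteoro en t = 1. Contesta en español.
Partiendo de la sacudida j(t) = 120·t^2 + 18, tomamos 1 derivada. Tomando d/dt de j(t), encontramos s(t) = 240·t. De la ecuación del snap s(t) = 240·t, sustituimos t = 1 para obtener s = 240.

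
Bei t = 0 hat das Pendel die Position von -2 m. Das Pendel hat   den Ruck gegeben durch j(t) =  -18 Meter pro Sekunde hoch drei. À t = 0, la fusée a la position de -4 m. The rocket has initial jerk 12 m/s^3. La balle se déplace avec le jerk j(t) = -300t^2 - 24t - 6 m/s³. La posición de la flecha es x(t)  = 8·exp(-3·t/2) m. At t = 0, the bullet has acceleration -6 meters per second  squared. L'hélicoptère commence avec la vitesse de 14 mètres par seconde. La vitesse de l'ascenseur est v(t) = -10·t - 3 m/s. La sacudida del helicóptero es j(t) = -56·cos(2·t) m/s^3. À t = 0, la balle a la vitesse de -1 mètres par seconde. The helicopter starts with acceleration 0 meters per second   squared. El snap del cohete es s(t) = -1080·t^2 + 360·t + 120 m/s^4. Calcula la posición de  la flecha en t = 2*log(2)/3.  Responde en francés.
De l'équation de la position x(t) = 8·exp(-3·t/2), nous substituons t = 2*log(2)/3 pour obtenir x = 4.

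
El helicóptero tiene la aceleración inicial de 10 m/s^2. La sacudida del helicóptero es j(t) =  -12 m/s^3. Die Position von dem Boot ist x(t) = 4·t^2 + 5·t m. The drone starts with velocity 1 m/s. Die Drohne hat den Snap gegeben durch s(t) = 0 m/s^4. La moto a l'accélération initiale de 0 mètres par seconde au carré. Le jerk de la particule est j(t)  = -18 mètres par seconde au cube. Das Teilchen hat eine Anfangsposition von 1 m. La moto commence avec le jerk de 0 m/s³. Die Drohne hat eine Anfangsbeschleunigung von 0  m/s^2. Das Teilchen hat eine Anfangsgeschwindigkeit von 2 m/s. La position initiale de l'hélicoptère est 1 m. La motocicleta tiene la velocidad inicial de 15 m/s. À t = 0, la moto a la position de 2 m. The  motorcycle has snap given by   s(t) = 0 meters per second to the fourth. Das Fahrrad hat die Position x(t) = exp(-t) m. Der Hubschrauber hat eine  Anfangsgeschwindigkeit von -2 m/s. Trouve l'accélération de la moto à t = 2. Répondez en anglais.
Starting from snap s(t) = 0, we take 2 antiderivatives. Taking ∫s(t)dt and applying j(0) = 0, we find j(t) = 0. Taking ∫j(t)dt and applying a(0) = 0, we find a(t) = 0. We have acceleration a(t) = 0. Substituting t = 2: a(2) = 0.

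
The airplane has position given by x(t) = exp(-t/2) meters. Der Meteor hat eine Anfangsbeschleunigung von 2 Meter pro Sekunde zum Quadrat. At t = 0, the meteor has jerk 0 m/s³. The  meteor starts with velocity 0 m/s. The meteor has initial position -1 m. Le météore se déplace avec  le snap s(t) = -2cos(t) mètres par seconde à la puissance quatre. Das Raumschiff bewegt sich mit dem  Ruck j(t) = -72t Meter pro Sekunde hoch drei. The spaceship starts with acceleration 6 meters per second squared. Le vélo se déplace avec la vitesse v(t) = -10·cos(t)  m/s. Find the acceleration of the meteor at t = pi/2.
To solve this, we need to take 2 antiderivatives of our snap equation s(t) = -2·cos(t). Integrating snap and using the initial condition j(0) = 0, we get j(t) = -2·sin(t). The integral of jerk, with a(0) = 2, gives acceleration: a(t) = 2·cos(t). Using a(t) = 2·cos(t) and substituting t = pi/2, we find a = 0.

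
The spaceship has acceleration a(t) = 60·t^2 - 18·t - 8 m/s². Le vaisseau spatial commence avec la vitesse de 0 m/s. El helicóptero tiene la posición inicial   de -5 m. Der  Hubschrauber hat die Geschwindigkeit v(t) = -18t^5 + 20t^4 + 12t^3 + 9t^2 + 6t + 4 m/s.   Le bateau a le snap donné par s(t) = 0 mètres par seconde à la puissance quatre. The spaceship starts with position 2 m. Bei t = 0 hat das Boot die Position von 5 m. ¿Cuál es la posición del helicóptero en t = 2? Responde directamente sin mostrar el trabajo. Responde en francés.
La réponse est 23.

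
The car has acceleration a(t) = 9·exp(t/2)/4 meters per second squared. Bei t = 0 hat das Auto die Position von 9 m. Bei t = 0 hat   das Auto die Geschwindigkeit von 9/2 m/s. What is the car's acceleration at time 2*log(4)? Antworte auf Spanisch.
Tenemos la aceleración a(t) = 9·exp(t/2)/4. Sustituyendo t = 2*log(4): a(2*log(4)) = 9.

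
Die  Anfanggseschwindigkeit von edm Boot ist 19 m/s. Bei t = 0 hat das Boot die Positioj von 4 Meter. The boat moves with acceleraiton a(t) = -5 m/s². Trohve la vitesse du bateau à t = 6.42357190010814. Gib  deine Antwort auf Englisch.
We must find the antiderivative of our acceleration equation a(t) = -5 1 time. Integrating acceleration and using the initial condition v(0) = 19, we get v(t) = 19 - 5·t. Using v(t) = 19 - 5·t and substituting t = 6.42357190010814, we find v = -13.1178595005407.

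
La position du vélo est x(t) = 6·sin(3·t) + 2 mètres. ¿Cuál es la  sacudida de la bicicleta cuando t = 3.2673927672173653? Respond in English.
We must differentiate our position equation x(t) = 6·sin(3·t) + 2 3 times. Differentiating position, we get velocity: v(t) = 18·cos(3·t). Taking d/dt of v(t), we find a(t) = -54·sin(3·t). Differentiating acceleration, we get jerk: j(t) = -162·cos(3·t). We have jerk j(t) = -162·cos(3·t). Substituting t = 3.2673927672173653: j(3.2673927672173653) = 150.599373639826.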